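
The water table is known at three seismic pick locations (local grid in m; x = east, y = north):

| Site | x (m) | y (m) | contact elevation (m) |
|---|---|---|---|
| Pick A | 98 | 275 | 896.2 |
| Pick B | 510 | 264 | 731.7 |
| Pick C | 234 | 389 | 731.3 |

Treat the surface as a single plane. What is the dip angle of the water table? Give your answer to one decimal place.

45.9°

Two edge vectors: Pick A→Pick B = (412, -11, -164.5), Pick A→Pick C = (136, 114, -164.9).
Normal n = (Pick A→Pick B) × (Pick A→Pick C) = (20566.9, 45566.8, 48464).
So ∂z/∂x = −n_x/n_z = −0.42437 and ∂z/∂y = −n_y/n_z = −0.94022.
Gradient magnitude |∇z| = √(a² + b²) = √(0.18009 + 0.88401) = 1.03156.
True dip = arctan(1.03156) = 45.9°, dipping toward NNE (azimuth ≈ 024°).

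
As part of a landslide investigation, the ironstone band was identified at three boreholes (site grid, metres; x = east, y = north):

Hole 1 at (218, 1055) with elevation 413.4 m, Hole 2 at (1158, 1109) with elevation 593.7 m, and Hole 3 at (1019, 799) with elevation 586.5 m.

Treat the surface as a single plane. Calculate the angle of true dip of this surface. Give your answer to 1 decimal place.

Two edge vectors: Hole 1→Hole 2 = (940, 54, 180.3), Hole 1→Hole 3 = (801, -256, 173.1).
Normal n = (Hole 1→Hole 2) × (Hole 1→Hole 3) = (55504.2, -18293.7, -283894).
So ∂z/∂x = −n_x/n_z = 0.19551 and ∂z/∂y = −n_y/n_z = −0.06444.
Gradient magnitude |∇z| = √(a² + b²) = √(0.03822 + 0.00415) = 0.20586.
True dip = arctan(0.20586) = 11.6°, dipping toward WNW (azimuth ≈ 288°).

11.6°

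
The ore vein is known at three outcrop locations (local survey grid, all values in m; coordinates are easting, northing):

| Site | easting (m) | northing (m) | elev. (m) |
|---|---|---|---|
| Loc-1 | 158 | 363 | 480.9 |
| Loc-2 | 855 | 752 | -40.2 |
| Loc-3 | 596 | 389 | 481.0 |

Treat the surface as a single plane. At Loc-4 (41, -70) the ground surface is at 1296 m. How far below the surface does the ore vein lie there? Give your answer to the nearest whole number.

176 m

Two edge vectors: Loc-1→Loc-2 = (697, 389, -521.1), Loc-1→Loc-3 = (438, 26, 0.1).
Normal n = (Loc-1→Loc-2) × (Loc-1→Loc-3) = (13587.5, -228311.5, -152260).
So ∂z/∂easting = −n_x/n_z = 0.08924 and ∂z/∂northing = −n_y/n_z = −1.49948.
Intercept c from Loc-1: 480.9 − 14.10 + 544.31 = 1011.11.
At (41, -70): z_contact = 3.7 + 105.0 + 1011.11 = 1119.7 m.
Depth below ground = 1296 − 1119.7 = 176 m.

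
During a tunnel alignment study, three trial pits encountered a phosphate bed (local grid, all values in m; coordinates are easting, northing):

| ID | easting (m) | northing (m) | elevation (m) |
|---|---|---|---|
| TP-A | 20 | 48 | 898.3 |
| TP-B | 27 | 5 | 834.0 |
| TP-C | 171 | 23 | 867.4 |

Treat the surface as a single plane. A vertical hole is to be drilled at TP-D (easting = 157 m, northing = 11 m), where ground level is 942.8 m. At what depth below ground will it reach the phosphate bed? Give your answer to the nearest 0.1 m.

94.0 m

Let the plane be z = a·easting + b·northing + c.
TP-B−TP-A: 7a − 43b = −64.3;  TP-C−TP-A: 151a − 25b = −30.9.
Solving gives a = 0.04413, b = 1.50253.
Then c = 898.3 − a·20 − b·48 = 825.30.
At (157, 11): z_contact = 6.93 + 16.53 + 825.30 = 848.75 m.
Depth below ground = 942.8 − 848.75 = 94.0 m.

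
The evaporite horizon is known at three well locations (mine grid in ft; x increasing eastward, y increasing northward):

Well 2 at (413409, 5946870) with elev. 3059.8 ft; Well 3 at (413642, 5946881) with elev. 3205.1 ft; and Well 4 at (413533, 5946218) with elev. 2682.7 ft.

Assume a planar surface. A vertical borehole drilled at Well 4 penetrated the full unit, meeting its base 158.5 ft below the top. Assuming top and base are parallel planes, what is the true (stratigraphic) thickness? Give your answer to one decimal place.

117.3 ft

Let the plane be z = a·x + b·y + c.
Well 3−Well 2: 233a + 11b = 145.3;  Well 4−Well 2: 124a − 652b = −377.1.
Solving gives a = 0.59099, b = 0.69077.
|∇z| = √(a²+b²) = 0.90909, so dip δ = arctan(0.90909) = 42.27°.
True thickness = vertical thickness × cos δ = 158.5 × cos 42.27° = 117.3 ft.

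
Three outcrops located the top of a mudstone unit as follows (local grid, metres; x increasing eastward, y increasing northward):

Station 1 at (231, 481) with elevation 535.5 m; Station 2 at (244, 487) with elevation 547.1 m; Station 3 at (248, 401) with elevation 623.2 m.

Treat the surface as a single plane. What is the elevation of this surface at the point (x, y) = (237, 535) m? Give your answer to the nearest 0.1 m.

Two edge vectors: Station 1→Station 2 = (13, 6, 11.6), Station 1→Station 3 = (17, -80, 87.7).
Normal n = (Station 1→Station 2) × (Station 1→Station 3) = (1454.2, -942.9, -1142).
So ∂z/∂x = −n_x/n_z = 1.27338 and ∂z/∂y = −n_y/n_z = −0.82566.
Intercept c from Station 1: 535.5 − 294.15 + 397.14 = 638.49.
At (237, 535): z = 301.8 − 441.7 + 638.49 = 498.6 m.

498.6 m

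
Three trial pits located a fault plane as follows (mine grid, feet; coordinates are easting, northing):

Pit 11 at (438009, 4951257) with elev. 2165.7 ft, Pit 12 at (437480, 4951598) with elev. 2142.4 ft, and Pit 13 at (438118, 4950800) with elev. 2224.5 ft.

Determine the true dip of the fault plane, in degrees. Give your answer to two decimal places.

8.36°

Let the plane be z = a·easting + b·northing + c.
Pit 12−Pit 11: −529a + 341b = −23.3;  Pit 13−Pit 11: 109a − 457b = 58.8.
Solving gives a = −0.04596, b = −0.13963.
Gradient magnitude |∇z| = √(a² + b²) = √(0.00211 + 0.01950) = 0.14700.
True dip = arctan(0.14700) = 8.36°, dipping toward NNE (azimuth ≈ 018°).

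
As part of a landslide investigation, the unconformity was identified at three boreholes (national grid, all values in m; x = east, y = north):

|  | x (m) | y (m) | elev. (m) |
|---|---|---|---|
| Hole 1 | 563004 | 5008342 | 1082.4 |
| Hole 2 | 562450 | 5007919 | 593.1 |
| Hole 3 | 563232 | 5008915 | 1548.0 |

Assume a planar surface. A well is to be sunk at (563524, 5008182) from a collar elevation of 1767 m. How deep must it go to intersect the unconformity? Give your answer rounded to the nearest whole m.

Let the plane be z = a·x + b·y + c.
Hole 2−Hole 1: −554a − 423b = −489.3;  Hole 3−Hole 1: 228a + 573b = 465.6.
Solving gives a = 0.37746993, b = 0.66236799.
Then c = 1082.4 − a·563004 − b·5008342 = −3528800.08.
At (563524, 5008182): z_contact = 212713.4 + 3317259.4 − 3528800.08 = 1172.7 m.
Depth below ground = 1767 − 1172.7 = 594 m.

594 m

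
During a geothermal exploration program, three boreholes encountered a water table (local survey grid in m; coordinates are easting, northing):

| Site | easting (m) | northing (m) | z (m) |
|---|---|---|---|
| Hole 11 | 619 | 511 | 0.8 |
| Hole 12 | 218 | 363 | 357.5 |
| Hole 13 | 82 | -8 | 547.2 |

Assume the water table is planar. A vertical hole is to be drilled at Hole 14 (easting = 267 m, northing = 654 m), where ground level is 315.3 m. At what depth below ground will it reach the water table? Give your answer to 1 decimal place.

59.9 m

Let the plane be z = a·easting + b·northing + c.
Hole 12−Hole 11: −401a − 148b = 356.7;  Hole 13−Hole 11: −537a − 519b = 546.4.
Solving gives a = −0.81046, b = −0.21422.
Then c = 0.8 − a·619 − b·511 = 611.94.
At (267, 654): z_contact = −216.39 − 140.10 + 611.94 = 255.45 m.
Depth below ground = 315.3 − 255.45 = 59.9 m.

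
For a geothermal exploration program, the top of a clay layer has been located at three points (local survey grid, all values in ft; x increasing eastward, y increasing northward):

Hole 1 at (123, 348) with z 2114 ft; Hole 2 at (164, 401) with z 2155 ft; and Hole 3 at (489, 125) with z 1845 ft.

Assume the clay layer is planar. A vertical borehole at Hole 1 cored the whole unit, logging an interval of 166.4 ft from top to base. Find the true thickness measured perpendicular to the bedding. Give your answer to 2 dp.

Two edge vectors: Hole 1→Hole 2 = (41, 53, 41), Hole 1→Hole 3 = (366, -223, -269).
Normal n = (Hole 1→Hole 2) × (Hole 1→Hole 3) = (-5114, 26035, -28541).
So ∂z/∂x = −n_x/n_z = −0.17918 and ∂z/∂y = −n_y/n_z = 0.91220.
|∇z| = √(a²+b²) = 0.92963, so dip δ = arctan(0.92963) = 42.91°.
True thickness = vertical thickness × cos δ = 166.4 × cos 42.91° = 121.87 ft.

121.87 ft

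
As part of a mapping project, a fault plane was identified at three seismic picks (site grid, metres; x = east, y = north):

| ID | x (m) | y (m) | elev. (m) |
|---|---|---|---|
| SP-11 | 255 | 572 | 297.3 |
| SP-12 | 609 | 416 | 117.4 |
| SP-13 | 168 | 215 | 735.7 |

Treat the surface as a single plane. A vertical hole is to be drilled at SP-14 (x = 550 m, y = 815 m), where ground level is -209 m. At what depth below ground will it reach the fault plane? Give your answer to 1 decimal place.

Two edge vectors: SP-11→SP-12 = (354, -156, -179.9), SP-11→SP-13 = (-87, -357, 438.4).
Normal n = (SP-11→SP-12) × (SP-11→SP-13) = (-132614.7, -139542.3, -139950).
So ∂z/∂x = −n_x/n_z = −0.94759 and ∂z/∂y = −n_y/n_z = −0.99709.
Intercept c from SP-11: 297.3 + 241.63 + 570.33 = 1109.27.
At (550, 815): z_contact = −521.17 − 812.63 + 1109.27 = -224.53 m.
Depth below ground = -209 − (-224.53) = 15.5 m.

15.5 m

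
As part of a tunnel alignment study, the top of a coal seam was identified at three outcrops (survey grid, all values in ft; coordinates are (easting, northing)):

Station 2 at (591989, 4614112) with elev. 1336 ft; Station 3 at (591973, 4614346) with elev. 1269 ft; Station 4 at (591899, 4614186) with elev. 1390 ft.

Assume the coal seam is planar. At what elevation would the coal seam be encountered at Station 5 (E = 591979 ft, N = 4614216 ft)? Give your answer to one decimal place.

Two edge vectors: Station 2→Station 3 = (-16, 234, -67), Station 2→Station 4 = (-90, 74, 54).
Normal n = (Station 2→Station 3) × (Station 2→Station 4) = (17594, 6894, 19876).
So ∂z/∂E = −n_x/n_z = −0.885188167 and ∂z/∂N = −n_y/n_z = −0.346850473.
Intercept c from Station 2: 1336 + 524021.66 + 1600406.93 = 2125764.59.
At (591979, 4614216): z = −524012.8 − 1600443.0 + 2125764.59 = 1308.8 ft.

1308.8 ft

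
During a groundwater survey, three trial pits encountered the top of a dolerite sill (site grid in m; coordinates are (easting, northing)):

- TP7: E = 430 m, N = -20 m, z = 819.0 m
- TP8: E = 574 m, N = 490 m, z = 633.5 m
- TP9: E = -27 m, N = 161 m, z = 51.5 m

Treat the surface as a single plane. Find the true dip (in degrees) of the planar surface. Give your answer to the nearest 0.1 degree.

57.6°

Let the plane be z = a·E + b·N + c.
TP8−TP7: 144a + 510b = −185.5;  TP9−TP7: −457a + 181b = −767.5.
Solving gives a = 1.38094, b = −0.75364.
Gradient magnitude |∇z| = √(a² + b²) = √(1.90701 + 0.56797) = 1.57321.
True dip = arctan(1.57321) = 57.6°, dipping toward WNW (azimuth ≈ 299°).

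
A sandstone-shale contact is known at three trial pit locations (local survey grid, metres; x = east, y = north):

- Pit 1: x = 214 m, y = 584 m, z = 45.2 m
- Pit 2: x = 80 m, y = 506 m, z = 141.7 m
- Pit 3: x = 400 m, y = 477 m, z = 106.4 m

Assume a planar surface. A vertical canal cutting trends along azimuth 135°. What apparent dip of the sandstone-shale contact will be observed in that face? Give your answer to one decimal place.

26.8°

Two edge vectors: Pit 1→Pit 2 = (-134, -78, 96.5), Pit 1→Pit 3 = (186, -107, 61.2).
Normal n = (Pit 1→Pit 2) × (Pit 1→Pit 3) = (5551.9, 26149.8, 28846).
So ∂z/∂x = −n_x/n_z = −0.19247 and ∂z/∂y = −n_y/n_z = −0.90653.
Unit vector along 135° is (sin 135°, cos 135°) = (0.7071, -0.7071).
Slope in that direction = a·(0.7071) + b·(-0.7071) = 0.50492.
Apparent dip = arctan|0.50492| = 26.8° (true dip is 42.8°, so apparent ≤ true as expected).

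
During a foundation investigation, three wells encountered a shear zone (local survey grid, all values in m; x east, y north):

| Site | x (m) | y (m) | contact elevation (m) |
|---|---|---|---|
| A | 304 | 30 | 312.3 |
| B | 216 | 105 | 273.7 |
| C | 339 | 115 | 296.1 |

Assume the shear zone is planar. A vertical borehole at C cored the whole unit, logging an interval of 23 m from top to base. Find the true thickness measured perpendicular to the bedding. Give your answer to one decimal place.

Two edge vectors: A→B = (-88, 75, -38.6), A→C = (35, 85, -16.2).
Normal n = (A→B) × (A→C) = (2066, -2776.6, -10105).
So ∂z/∂x = −n_x/n_z = 0.20445 and ∂z/∂y = −n_y/n_z = −0.27477.
|∇z| = √(a²+b²) = 0.34249, so dip δ = arctan(0.34249) = 18.91°.
True thickness = vertical thickness × cos δ = 23 × cos 18.91° = 21.8 m.

21.8 m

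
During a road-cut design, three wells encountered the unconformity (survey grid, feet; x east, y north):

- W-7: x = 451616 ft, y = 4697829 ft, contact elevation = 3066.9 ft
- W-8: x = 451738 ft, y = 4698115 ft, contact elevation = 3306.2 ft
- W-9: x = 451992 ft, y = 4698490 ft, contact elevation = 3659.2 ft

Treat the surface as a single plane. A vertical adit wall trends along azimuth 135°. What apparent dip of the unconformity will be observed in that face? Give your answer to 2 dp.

Two edge vectors: W-7→W-8 = (122, 286, 239.3), W-7→W-9 = (376, 661, 592.3).
Normal n = (W-7→W-8) × (W-7→W-9) = (11220.5, 17716.2, -26894).
So ∂z/∂x = −n_x/n_z = 0.41721 and ∂z/∂y = −n_y/n_z = 0.65874.
Unit vector along 135° is (sin 135°, cos 135°) = (0.7071, -0.7071).
Slope in that direction = a·(0.7071) + b·(-0.7071) = −0.17079.
Apparent dip = arctan|0.17079| = 9.69° (true dip is 37.9°, so apparent ≤ true as expected).

9.69°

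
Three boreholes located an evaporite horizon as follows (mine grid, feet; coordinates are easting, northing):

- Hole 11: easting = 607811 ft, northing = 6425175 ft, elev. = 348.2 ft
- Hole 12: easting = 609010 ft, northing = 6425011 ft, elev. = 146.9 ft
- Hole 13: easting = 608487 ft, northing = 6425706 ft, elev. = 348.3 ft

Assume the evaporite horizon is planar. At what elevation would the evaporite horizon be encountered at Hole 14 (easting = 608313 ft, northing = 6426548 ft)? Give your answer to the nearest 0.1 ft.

526.6 ft

Let the plane be z = a·easting + b·northing + c.
Hole 12−Hole 11: 1199a − 164b = −201.3;  Hole 13−Hole 11: 676a + 531b = 0.1.
Solving gives a = −0.142968805, b = 0.182197575.
Then c = 348.2 − a·607811 − b·6425175 = −1083405.09.
At (608313, 6426548): z = −86969.8 + 1170901.5 − 1083405.09 = 526.6 ft.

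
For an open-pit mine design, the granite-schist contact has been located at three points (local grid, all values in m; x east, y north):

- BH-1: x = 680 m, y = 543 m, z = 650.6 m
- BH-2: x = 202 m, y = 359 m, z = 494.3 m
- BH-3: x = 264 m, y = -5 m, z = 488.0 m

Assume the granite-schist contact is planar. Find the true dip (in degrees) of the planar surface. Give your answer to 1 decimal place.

17.1°

Let the plane be z = a·x + b·y + c.
BH-2−BH-1: −478a − 184b = −156.3;  BH-3−BH-1: −416a − 548b = −162.6.
Solving gives a = 0.30061, b = 0.06851.
Gradient magnitude |∇z| = √(a² + b²) = √(0.09037 + 0.00469) = 0.30832.
True dip = arctan(0.30832) = 17.1°, dipping toward WSW (azimuth ≈ 257°).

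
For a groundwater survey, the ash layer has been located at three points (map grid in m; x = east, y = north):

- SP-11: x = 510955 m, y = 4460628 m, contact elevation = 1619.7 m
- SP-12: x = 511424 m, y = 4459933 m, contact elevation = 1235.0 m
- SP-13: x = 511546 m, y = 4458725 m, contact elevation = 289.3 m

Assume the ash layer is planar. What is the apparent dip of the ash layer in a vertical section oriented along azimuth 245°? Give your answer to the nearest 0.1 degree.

Let the plane be z = a·x + b·y + c.
SP-12−SP-11: 469a − 695b = −384.7;  SP-13−SP-11: 591a − 1903b = −1330.4.
Solving gives a = 0.39967, b = 0.82323.
Unit vector along 245° is (sin 245°, cos 245°) = (-0.9063, -0.4226).
Slope in that direction = a·(-0.9063) + b·(-0.4226) = −0.71013.
Apparent dip = arctan|0.71013| = 35.4° (true dip is 42.5°, so apparent ≤ true as expected).

35.4°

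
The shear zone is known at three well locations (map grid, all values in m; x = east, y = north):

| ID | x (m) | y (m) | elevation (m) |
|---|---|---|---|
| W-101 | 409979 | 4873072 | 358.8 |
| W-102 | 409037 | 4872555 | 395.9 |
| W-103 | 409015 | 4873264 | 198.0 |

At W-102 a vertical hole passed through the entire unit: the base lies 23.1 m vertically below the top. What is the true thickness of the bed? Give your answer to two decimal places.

22.14 m

Let the plane be z = a·x + b·y + c.
W-102−W-101: −942a − 517b = 37.1;  W-103−W-101: −964a + 192b = −160.8.
Solving gives a = 0.11190, b = −0.27565.
|∇z| = √(a²+b²) = 0.29750, so dip δ = arctan(0.29750) = 16.57°.
True thickness = vertical thickness × cos δ = 23.1 × cos 16.57° = 22.14 m.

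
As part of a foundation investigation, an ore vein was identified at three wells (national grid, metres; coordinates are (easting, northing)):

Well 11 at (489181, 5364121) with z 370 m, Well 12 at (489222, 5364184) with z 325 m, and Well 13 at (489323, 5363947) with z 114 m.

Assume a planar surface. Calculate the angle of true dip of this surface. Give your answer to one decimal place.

56.5°

Let the plane be z = a·E + b·N + c.
Well 12−Well 11: 41a + 63b = −45;  Well 13−Well 11: 142a − 174b = −256.
Solving gives a = −1.48993, b = 0.25535.
Gradient magnitude |∇z| = √(a² + b²) = √(2.21988 + 0.06520) = 1.51165.
True dip = arctan(1.51165) = 56.5°, dipping toward E (azimuth ≈ 100°).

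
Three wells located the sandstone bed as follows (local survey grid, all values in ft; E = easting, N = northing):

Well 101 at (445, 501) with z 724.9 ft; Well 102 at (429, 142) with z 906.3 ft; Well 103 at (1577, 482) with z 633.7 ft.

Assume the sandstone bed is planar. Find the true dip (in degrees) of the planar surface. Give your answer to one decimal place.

27.0°

Two edge vectors: Well 101→Well 102 = (-16, -359, 181.4), Well 101→Well 103 = (1132, -19, -91.2).
Normal n = (Well 101→Well 102) × (Well 101→Well 103) = (36187.4, 203885.6, 406692).
So ∂z/∂E = −n_x/n_z = −0.08898 and ∂z/∂N = −n_y/n_z = −0.50133.
Gradient magnitude |∇z| = √(a² + b²) = √(0.00792 + 0.25133) = 0.50916.
True dip = arctan(0.50916) = 27.0°, dipping toward N (azimuth ≈ 010°).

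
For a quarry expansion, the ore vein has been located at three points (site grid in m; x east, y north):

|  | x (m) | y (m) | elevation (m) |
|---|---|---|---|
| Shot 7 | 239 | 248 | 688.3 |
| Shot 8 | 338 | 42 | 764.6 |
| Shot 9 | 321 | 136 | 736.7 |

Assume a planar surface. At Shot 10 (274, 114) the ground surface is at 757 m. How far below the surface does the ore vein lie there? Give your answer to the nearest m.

26 m

Two edge vectors: Shot 7→Shot 8 = (99, -206, 76.3), Shot 7→Shot 9 = (82, -112, 48.4).
Normal n = (Shot 7→Shot 8) × (Shot 7→Shot 9) = (-1424.8, 1465, 5804).
So ∂z/∂x = −n_x/n_z = 0.24549 and ∂z/∂y = −n_y/n_z = −0.25241.
Intercept c from Shot 7: 688.3 − 58.67 + 62.60 = 692.23.
At (274, 114): z_contact = 67.3 − 28.8 + 692.23 = 730.7 m.
Depth below ground = 757 − 730.7 = 26 m.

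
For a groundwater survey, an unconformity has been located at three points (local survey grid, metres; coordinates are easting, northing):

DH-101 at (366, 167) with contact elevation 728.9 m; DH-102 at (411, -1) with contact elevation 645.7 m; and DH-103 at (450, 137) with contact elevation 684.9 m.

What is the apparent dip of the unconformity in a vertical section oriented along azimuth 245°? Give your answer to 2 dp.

Let the plane be z = a·easting + b·northing + c.
DH-102−DH-101: 45a − 168b = −83.2;  DH-103−DH-101: 84a − 30b = −44.
Solving gives a = −0.38364, b = 0.39248.
Unit vector along 245° is (sin 245°, cos 245°) = (-0.9063, -0.4226).
Slope in that direction = a·(-0.9063) + b·(-0.4226) = 0.18183.
Apparent dip = arctan|0.18183| = 10.31° (true dip is 28.8°, so apparent ≤ true as expected).

10.31°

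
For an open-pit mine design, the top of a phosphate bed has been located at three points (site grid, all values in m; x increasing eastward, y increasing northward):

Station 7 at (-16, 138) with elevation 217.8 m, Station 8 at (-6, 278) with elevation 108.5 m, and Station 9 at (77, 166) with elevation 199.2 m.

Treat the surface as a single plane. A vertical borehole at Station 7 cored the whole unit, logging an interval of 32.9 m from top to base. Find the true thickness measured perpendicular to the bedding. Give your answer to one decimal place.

25.9 m

Let the plane be z = a·x + b·y + c.
Station 8−Station 7: 10a + 140b = −109.3;  Station 9−Station 7: 93a + 28b = −18.6.
Solving gives a = 0.03582, b = −0.78327.
|∇z| = √(a²+b²) = 0.78409, so dip δ = arctan(0.78409) = 38.10°.
True thickness = vertical thickness × cos δ = 32.9 × cos 38.10° = 25.9 m.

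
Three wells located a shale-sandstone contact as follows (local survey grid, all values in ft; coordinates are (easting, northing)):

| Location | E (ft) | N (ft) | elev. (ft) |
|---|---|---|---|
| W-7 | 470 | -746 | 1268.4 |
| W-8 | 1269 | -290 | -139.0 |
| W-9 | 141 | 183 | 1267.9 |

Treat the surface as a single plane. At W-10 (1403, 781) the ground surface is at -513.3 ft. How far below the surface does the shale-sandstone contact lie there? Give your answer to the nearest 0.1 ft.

378.3 ft

Let the plane be z = a·E + b·N + c.
W-8−W-7: 799a + 456b = −1407.4;  W-9−W-7: −329a + 929b = −0.5.
Solving gives a = −1.465039, b = −0.519373.
Then c = 1268.4 − a·470 − b·-746 = 1569.52.
At (1403, 781): z_contact = −2055.45 − 405.63 + 1569.52 = -891.56 ft.
Depth below ground = -513.3 − (-891.56) = 378.3 ft.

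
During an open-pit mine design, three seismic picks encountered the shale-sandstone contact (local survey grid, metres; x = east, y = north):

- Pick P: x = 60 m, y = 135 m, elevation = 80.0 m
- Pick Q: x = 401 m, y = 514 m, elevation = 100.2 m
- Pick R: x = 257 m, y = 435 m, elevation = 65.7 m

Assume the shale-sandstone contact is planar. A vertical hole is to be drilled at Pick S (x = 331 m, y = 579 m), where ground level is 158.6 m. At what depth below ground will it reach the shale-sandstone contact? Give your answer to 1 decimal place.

108.3 m

Two edge vectors: Pick P→Pick Q = (341, 379, 20.2), Pick P→Pick R = (197, 300, -14.3).
Normal n = (Pick P→Pick Q) × (Pick P→Pick R) = (-11479.7, 8855.7, 27637).
So ∂z/∂x = −n_x/n_z = 0.41537 and ∂z/∂y = −n_y/n_z = −0.32043.
Intercept c from Pick P: 80 − 24.92 + 43.26 = 98.34.
At (331, 579): z_contact = 137.49 − 185.53 + 98.34 = 50.30 m.
Depth below ground = 158.6 − 50.30 = 108.3 m.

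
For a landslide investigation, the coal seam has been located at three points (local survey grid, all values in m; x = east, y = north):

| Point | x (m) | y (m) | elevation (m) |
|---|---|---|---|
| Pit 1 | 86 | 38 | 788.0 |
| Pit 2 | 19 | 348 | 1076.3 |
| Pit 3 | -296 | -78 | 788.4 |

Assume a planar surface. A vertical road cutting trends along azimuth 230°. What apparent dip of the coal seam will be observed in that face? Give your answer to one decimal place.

Let the plane be z = a·x + b·y + c.
Pit 2−Pit 1: −67a + 310b = 288.3;  Pit 3−Pit 1: −382a − 116b = 0.4.
Solving gives a = −0.26600, b = 0.87251.
Unit vector along 230° is (sin 230°, cos 230°) = (-0.7660, -0.6428).
Slope in that direction = a·(-0.7660) + b·(-0.6428) = −0.35707.
Apparent dip = arctan|0.35707| = 19.7° (true dip is 42.4°, so apparent ≤ true as expected).

19.7°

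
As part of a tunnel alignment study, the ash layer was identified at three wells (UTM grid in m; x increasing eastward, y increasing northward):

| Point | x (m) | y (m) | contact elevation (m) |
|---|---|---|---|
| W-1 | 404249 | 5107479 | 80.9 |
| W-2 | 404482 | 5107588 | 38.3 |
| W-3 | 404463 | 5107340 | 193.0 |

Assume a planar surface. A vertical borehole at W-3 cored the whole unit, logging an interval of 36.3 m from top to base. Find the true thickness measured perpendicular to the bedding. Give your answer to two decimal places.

Let the plane be z = a·x + b·y + c.
W-2−W-1: 233a + 109b = −42.6;  W-3−W-1: 214a − 139b = 112.1.
Solving gives a = 0.11303, b = −0.63245.
|∇z| = √(a²+b²) = 0.64247, so dip δ = arctan(0.64247) = 32.72°.
True thickness = vertical thickness × cos δ = 36.3 × cos 32.72° = 30.54 m.

30.54 m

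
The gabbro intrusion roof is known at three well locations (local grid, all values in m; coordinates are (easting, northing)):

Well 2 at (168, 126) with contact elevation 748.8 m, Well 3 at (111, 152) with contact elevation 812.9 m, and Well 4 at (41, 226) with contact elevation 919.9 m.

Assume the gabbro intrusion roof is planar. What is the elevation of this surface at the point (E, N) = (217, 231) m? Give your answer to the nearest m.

Two edge vectors: Well 2→Well 3 = (-57, 26, 64.1), Well 2→Well 4 = (-127, 100, 171.1).
Normal n = (Well 2→Well 3) × (Well 2→Well 4) = (-1961.4, 1612, -2398).
So ∂z/∂E = −n_x/n_z = −0.81793 and ∂z/∂N = −n_y/n_z = 0.67223.
Intercept c from Well 2: 748.8 + 137.41 − 84.70 = 801.51.
At (217, 231): z = −177.5 + 155.3 + 801.51 = 779.3 m.

779 m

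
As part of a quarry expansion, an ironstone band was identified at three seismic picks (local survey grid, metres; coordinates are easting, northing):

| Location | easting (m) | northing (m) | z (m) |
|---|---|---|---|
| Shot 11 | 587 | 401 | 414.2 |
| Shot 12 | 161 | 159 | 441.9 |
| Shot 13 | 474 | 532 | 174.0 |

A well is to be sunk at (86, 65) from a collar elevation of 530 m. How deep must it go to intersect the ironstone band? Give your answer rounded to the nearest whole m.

18 m

Let the plane be z = a·easting + b·northing + c.
Shot 12−Shot 11: −426a − 242b = 27.7;  Shot 13−Shot 11: −113a + 131b = −240.2.
Solving gives a = 0.65542, b = −1.26822.
Then c = 414.2 − a·587 − b·401 = 538.02.
At (86, 65): z_contact = 56.4 − 82.4 + 538.02 = 512.0 m.
Depth below ground = 530 − 512.0 = 18 m.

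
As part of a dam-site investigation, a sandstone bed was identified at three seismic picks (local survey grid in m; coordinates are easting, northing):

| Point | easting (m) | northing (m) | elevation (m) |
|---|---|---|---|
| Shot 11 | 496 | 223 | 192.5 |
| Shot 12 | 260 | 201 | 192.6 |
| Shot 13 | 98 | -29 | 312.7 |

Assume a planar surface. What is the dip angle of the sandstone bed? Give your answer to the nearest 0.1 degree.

29.3°

Two edge vectors: Shot 11→Shot 12 = (-236, -22, 0.1), Shot 11→Shot 13 = (-398, -252, 120.2).
Normal n = (Shot 11→Shot 12) × (Shot 11→Shot 13) = (-2619.2, 28327.4, 50716).
So ∂z/∂easting = −n_x/n_z = 0.05164 and ∂z/∂northing = −n_y/n_z = −0.55855.
Gradient magnitude |∇z| = √(a² + b²) = √(0.00267 + 0.31198) = 0.56093.
True dip = arctan(0.56093) = 29.3°, dipping toward N (azimuth ≈ 355°).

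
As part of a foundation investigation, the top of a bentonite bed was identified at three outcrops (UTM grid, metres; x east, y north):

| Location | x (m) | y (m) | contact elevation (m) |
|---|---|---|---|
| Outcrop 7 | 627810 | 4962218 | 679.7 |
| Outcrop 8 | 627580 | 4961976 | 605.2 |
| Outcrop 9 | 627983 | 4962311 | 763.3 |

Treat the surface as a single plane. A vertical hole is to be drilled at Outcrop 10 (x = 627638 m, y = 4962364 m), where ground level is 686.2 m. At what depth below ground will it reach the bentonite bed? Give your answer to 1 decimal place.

Let the plane be z = a·x + b·y + c.
Outcrop 8−Outcrop 7: −230a − 242b = −74.5;  Outcrop 9−Outcrop 7: 173a + 93b = 83.6.
Solving gives a = 0.649672788, b = −0.309606368.
Then c = 679.7 − a·627810 − b·4962218 = 1129142.92.
At (627638, 4962364): z_contact = 407759.33 − 1536379.50 + 1129142.92 = 522.75 m.
Depth below ground = 686.2 − 522.75 = 163.4 m.

163.4 m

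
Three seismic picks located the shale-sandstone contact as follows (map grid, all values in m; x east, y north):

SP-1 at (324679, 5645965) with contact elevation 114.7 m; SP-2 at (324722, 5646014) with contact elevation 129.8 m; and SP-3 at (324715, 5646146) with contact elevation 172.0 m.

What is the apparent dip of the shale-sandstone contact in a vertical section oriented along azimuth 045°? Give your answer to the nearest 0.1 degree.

12.2°

Two edge vectors: SP-1→SP-2 = (43, 49, 15.1), SP-1→SP-3 = (36, 181, 57.3).
Normal n = (SP-1→SP-2) × (SP-1→SP-3) = (74.6, -1920.3, 6019).
So ∂z/∂x = −n_x/n_z = −0.01239 and ∂z/∂y = −n_y/n_z = 0.31904.
Unit vector along 045° is (sin 45°, cos 45°) = (0.7071, 0.7071).
Slope in that direction = a·(0.7071) + b·(0.7071) = 0.21683.
Apparent dip = arctan|0.21683| = 12.2° (true dip is 17.7°, so apparent ≤ true as expected).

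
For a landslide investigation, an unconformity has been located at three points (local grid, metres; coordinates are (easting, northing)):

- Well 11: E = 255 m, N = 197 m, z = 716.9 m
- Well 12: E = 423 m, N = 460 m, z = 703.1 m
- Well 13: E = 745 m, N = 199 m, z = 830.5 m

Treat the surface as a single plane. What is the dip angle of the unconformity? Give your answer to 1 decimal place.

Two edge vectors: Well 11→Well 12 = (168, 263, -13.8), Well 11→Well 13 = (490, 2, 113.6).
Normal n = (Well 11→Well 12) × (Well 11→Well 13) = (29904.4, -25846.8, -128534).
So ∂z/∂E = −n_x/n_z = 0.23266 and ∂z/∂N = −n_y/n_z = −0.20109.
Gradient magnitude |∇z| = √(a² + b²) = √(0.05413 + 0.04044) = 0.30752.
True dip = arctan(0.30752) = 17.1°, dipping toward NW (azimuth ≈ 311°).

17.1°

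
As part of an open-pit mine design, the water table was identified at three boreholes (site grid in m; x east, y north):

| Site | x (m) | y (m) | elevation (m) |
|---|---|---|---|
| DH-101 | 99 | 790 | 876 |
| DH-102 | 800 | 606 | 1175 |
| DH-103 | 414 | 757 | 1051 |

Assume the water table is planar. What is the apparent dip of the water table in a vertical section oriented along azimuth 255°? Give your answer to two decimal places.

39.73°

Two edge vectors: DH-101→DH-102 = (701, -184, 299), DH-101→DH-103 = (315, -33, 175).
Normal n = (DH-101→DH-102) × (DH-101→DH-103) = (-22333, -28490, 34827).
So ∂z/∂x = −n_x/n_z = 0.64126 and ∂z/∂y = −n_y/n_z = 0.81804.
Unit vector along 255° is (sin 255°, cos 255°) = (-0.9659, -0.2588).
Slope in that direction = a·(-0.9659) + b·(-0.2588) = −0.83113.
Apparent dip = arctan|0.83113| = 39.73° (true dip is 46.1°, so apparent ≤ true as expected).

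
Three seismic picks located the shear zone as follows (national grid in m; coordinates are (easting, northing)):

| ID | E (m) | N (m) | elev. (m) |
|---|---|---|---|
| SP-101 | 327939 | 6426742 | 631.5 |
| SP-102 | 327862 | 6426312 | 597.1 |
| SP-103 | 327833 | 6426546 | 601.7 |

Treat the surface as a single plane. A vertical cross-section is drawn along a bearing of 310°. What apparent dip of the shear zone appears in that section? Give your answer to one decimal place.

7.1°

Let the plane be z = a·E + b·N + c.
SP-102−SP-101: −77a − 430b = −34.4;  SP-103−SP-101: −106a − 196b = −29.8.
Solving gives a = 0.19915, b = 0.04434.
Unit vector along 310° is (sin 310°, cos 310°) = (-0.7660, 0.6428).
Slope in that direction = a·(-0.7660) + b·(0.6428) = −0.12406.
Apparent dip = arctan|0.12406| = 7.1° (true dip is 11.5°, so apparent ≤ true as expected).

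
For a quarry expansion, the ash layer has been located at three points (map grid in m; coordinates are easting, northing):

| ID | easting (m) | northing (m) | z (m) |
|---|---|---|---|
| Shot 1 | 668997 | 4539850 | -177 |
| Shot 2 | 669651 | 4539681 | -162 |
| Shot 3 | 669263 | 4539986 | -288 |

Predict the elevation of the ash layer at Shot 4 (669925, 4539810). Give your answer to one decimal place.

-270.0 m

Two edge vectors: Shot 1→Shot 2 = (654, -169, 15), Shot 1→Shot 3 = (266, 136, -111).
Normal n = (Shot 1→Shot 2) × (Shot 1→Shot 3) = (16719, 76584, 133898).
So ∂z/∂easting = −n_x/n_z = −0.124863702 and ∂z/∂northing = −n_y/n_z = −0.571957759.
Intercept c from Shot 1: -177 + 83533.44 + 2596602.43 = 2679958.87.
At (669925, 4539810): z = −83649.3 − 2596579.6 + 2679958.87 = -270.0 m.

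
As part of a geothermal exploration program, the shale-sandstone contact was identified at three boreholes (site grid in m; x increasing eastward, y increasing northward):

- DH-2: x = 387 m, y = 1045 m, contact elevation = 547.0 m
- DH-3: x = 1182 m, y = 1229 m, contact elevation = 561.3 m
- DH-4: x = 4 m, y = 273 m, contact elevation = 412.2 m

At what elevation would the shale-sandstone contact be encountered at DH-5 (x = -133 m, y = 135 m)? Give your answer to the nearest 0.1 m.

389.8 m

Let the plane be z = a·x + b·y + c.
DH-3−DH-2: 795a + 184b = 14.3;  DH-4−DH-2: −383a − 772b = −134.8.
Solving gives a = −0.025335, b = 0.187180.
Then c = 547 − a·387 − b·1045 = 361.20.
At (-133, 135): z = 3.4 + 25.3 + 361.20 = 389.8 m.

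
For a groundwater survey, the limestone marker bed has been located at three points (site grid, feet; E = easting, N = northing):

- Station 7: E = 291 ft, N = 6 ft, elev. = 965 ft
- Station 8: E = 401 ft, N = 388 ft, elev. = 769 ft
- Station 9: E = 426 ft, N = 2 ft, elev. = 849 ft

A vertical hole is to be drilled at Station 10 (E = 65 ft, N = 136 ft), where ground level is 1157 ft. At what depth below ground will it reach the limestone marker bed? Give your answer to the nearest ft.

30 ft

Let the plane be z = a·E + b·N + c.
Station 8−Station 7: 110a + 382b = −196;  Station 9−Station 7: 135a − 4b = −116.
Solving gives a = −0.86706, b = −0.26341.
Then c = 965 − a·291 − b·6 = 1218.90.
At (65, 136): z_contact = −56.4 − 35.8 + 1218.90 = 1126.7 ft.
Depth below ground = 1157 − 1126.7 = 30 ft.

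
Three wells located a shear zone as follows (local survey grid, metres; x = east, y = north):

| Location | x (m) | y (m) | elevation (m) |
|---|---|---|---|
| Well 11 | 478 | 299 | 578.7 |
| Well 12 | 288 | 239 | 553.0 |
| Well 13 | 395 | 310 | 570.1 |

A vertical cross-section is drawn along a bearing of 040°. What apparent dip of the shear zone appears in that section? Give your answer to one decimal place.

Let the plane be z = a·x + b·y + c.
Well 12−Well 11: −190a − 60b = −25.7;  Well 13−Well 11: −83a + 11b = −8.6.
Solving gives a = 0.11297, b = 0.07059.
Unit vector along 040° is (sin 40°, cos 40°) = (0.6428, 0.7660).
Slope in that direction = a·(0.6428) + b·(0.7660) = 0.12669.
Apparent dip = arctan|0.12669| = 7.2° (true dip is 7.6°, so apparent ≤ true as expected).

7.2°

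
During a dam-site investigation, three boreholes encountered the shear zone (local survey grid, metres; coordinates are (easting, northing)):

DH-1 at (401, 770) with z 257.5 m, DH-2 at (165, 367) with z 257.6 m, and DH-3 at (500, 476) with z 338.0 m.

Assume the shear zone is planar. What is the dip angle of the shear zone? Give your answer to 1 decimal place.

19.0°

Let the plane be z = a·E + b·N + c.
DH-2−DH-1: −236a − 403b = 0.1;  DH-3−DH-1: 99a − 294b = 80.5.
Solving gives a = 0.29659, b = −0.17394.
Gradient magnitude |∇z| = √(a² + b²) = √(0.08797 + 0.03025) = 0.34383.
True dip = arctan(0.34383) = 19.0°, dipping toward WNW (azimuth ≈ 300°).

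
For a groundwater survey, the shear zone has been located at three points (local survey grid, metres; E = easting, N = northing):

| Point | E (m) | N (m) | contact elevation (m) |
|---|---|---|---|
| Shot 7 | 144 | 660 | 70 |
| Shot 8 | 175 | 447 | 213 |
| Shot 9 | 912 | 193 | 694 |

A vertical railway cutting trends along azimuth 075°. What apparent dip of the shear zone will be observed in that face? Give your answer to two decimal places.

15.18°

Let the plane be z = a·E + b·N + c.
Shot 8−Shot 7: 31a − 213b = 143;  Shot 9−Shot 7: 768a − 467b = 624.
Solving gives a = 0.44351, b = −0.60681.
Unit vector along 075° is (sin 75°, cos 75°) = (0.9659, 0.2588).
Slope in that direction = a·(0.9659) + b·(0.2588) = 0.27135.
Apparent dip = arctan|0.27135| = 15.18° (true dip is 36.9°, so apparent ≤ true as expected).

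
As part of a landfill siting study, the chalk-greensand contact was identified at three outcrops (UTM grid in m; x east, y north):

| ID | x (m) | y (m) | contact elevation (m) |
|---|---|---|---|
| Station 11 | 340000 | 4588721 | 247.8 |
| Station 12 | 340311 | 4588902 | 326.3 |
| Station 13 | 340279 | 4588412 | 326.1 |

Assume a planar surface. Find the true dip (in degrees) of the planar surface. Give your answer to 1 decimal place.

14.7°

Two edge vectors: Station 11→Station 12 = (311, 181, 78.5), Station 11→Station 13 = (279, -309, 78.3).
Normal n = (Station 11→Station 12) × (Station 11→Station 13) = (38428.8, -2449.8, -146598).
So ∂z/∂x = −n_x/n_z = 0.26214 and ∂z/∂y = −n_y/n_z = −0.01671.
Gradient magnitude |∇z| = √(a² + b²) = √(0.06872 + 0.00028) = 0.26267.
True dip = arctan(0.26267) = 14.7°, dipping toward W (azimuth ≈ 274°).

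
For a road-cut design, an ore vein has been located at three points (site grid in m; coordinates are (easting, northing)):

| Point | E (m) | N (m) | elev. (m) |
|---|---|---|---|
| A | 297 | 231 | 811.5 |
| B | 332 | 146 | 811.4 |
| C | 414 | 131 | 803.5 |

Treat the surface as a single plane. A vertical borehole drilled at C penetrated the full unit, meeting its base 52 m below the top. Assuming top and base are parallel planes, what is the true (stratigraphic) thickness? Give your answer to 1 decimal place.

51.7 m

Two edge vectors: A→B = (35, -85, -0.1), A→C = (117, -100, -8).
Normal n = (A→B) × (A→C) = (670, 268.3, 6445).
So ∂z/∂E = −n_x/n_z = −0.10396 and ∂z/∂N = −n_y/n_z = −0.04163.
|∇z| = √(a²+b²) = 0.11198, so dip δ = arctan(0.11198) = 6.39°.
True thickness = vertical thickness × cos δ = 52 × cos 6.39° = 51.7 m.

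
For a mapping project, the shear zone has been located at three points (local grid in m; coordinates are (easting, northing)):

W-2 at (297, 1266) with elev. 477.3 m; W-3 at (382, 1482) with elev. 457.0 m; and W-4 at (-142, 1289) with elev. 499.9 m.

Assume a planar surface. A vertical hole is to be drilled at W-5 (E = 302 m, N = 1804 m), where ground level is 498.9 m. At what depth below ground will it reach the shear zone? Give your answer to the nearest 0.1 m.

Two edge vectors: W-2→W-3 = (85, 216, -20.3), W-2→W-4 = (-439, 23, 22.6).
Normal n = (W-2→W-3) × (W-2→W-4) = (5348.5, 6990.7, 96779).
So ∂z/∂E = −n_x/n_z = −0.055265 and ∂z/∂N = −n_y/n_z = −0.072234.
Intercept c from W-2: 477.3 + 16.41 + 91.45 = 585.16.
At (302, 1804): z_contact = −16.69 − 130.31 + 585.16 = 438.16 m.
Depth below ground = 498.9 − 438.16 = 60.7 m.

60.7 m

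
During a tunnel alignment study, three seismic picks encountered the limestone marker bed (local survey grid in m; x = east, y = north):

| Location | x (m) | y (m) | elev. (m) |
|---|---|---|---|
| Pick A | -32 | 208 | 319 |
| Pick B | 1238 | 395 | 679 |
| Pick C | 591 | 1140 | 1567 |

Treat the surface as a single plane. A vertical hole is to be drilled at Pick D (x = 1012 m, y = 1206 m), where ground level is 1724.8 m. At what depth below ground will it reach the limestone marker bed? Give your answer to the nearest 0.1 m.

Two edge vectors: Pick A→Pick B = (1270, 187, 360), Pick A→Pick C = (623, 932, 1248).
Normal n = (Pick A→Pick B) × (Pick A→Pick C) = (-102144, -1360680, 1067139).
So ∂z/∂x = −n_x/n_z = 0.095718 and ∂z/∂y = −n_y/n_z = 1.275073.
Intercept c from Pick A: 319 + 3.06 − 265.22 = 56.85.
At (1012, 1206): z_contact = 96.87 + 1537.74 + 56.85 = 1691.45 m.
Depth below ground = 1724.8 − 1691.45 = 33.3 m.

33.3 m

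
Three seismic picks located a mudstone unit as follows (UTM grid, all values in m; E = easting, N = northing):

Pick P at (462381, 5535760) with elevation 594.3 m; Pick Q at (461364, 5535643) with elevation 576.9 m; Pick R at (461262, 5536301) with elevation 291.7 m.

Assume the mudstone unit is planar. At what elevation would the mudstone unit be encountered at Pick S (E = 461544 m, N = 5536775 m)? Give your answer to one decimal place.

Two edge vectors: Pick P→Pick Q = (-1017, -117, -17.4), Pick P→Pick R = (-1119, 541, -302.6).
Normal n = (Pick P→Pick Q) × (Pick P→Pick R) = (44817.6, -288273.6, -681120).
So ∂z/∂E = −n_x/n_z = 0.065799859 and ∂z/∂N = −n_y/n_z = −0.423234672.
Intercept c from Pick P: 594.3 − 30424.60 + 2342925.57 = 2313095.26.
At (461544, 5536775): z = 30369.5 − 2343355.2 + 2313095.26 = 109.6 m.

109.6 m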